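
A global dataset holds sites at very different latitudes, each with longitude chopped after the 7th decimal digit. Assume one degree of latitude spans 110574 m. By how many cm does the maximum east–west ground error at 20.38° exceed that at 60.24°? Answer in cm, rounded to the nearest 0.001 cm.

Truncating at 7 decimal places can drop up to a full unit in the last place, so the longitude may be off by as much as 1e-07°.
At 20.38°: 1e-07° × 110574 × cos 20.38° = 1e-07 × 110574 × 0.9374 ≈ 0.010365 m.
At 60.24°: 1e-07° × 110574 × cos 60.24° = 1e-07 × 110574 × 0.4964 ≈ 0.0054885 m.
So the lower-latitude error exceeds the higher by 0.010365 − 0.0054885 = 0.0048767 m.
That is 0.00487671 m = 0.48767 cm.

0.488 cm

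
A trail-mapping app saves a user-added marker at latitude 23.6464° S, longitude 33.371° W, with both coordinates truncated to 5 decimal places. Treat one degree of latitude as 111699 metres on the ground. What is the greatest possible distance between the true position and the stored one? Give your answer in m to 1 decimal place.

1.5 m

Truncating at 5 decimal places can drop up to a full unit in the last place, so each coordinate may be off by as much as 1e-05°.
Latitude error → 1e-05 × 111699 = 1.11699 m along the meridian.
Longitude error → 1e-05 × 111699 × cos 23.6464° = 1e-05 × 111699 × 0.9160 ≈ 1.02321 m.
Combining orthogonally: (1.11699² + 1.02321²)^½ ≈ 1.5148 m.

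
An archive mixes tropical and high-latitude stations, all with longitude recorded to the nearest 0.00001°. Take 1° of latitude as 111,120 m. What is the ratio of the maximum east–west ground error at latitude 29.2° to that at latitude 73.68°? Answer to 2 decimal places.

3.11

Rounding to 5 decimal places leaves the longitude within ±5e-06° of the true value.
At 29.2°: 5e-06° × 111120 × cos 29.2° = 5e-06 × 111120 × 0.8729 ≈ 0.485 m.
Error at 73.68° = 5e-06° × 111120 × cos 73.68° ≈ 0.5556 × 0.2810 = 0.15612 m.
The ratio reduces to cos 29.2° / cos 73.68° = 0.8729/0.2810 ≈ 3.1065.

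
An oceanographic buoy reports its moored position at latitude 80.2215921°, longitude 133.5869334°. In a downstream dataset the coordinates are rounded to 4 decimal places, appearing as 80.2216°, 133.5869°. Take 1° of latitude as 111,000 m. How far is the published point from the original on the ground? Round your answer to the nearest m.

The latitude changed by -0.0000079° and the longitude by +0.0000334°.
N–S: -0.0000079° × 111000 m/° = -0.8769 m.
East–west at this latitude: 0.0000334° × 111000 × cos 80.2216° ≈ 0.0000334 × 18852 = 0.629657 m.
Hypotenuse of the two orthogonal shifts: √(0.8769² + 0.629657²) = 1.07955 m.

1 m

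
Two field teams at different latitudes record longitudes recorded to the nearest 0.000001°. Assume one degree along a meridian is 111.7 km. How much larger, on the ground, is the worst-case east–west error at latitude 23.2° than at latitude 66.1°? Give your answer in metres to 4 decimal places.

0.0287 metres

Rounding to 6 decimal places leaves the longitude within ±5e-07° of the true value.
Error at 23.2° = 5e-07° × 111700 × cos 23.2° ≈ 0.05585 × 0.9191 = 0.051334 m.
At 66.1°: 5e-07° × 111700 × cos 66.1° = 5e-07 × 111700 × 0.4051 ≈ 0.022627 m.
So the lower-latitude error exceeds the higher by 0.051334 − 0.022627 = 0.028707 m.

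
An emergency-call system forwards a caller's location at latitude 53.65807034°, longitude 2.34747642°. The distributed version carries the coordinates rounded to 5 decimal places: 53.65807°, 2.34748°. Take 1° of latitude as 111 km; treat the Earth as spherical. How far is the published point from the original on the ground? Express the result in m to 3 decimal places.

Δlat = 53.65807034 − 53.65807 = +0.00000034°; Δlon = 2.34747642 − 2.34748 = -0.00000358°.
N–S: 0.00000034° × 111000 m/° = 0.03774 m.
E–W at 53.6581°: -0.00000358° × 111000 × cos 53.6581° = -0.00000358 × 111000 × 0.5926 ≈ -0.235489 m.
Distance: √(0.03774² + 0.235489²) ≈ 0.238493 m.

0.238 m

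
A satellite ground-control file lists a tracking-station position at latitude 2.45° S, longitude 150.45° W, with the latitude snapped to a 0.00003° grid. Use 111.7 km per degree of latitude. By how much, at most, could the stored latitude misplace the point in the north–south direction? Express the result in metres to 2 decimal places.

With a 0.00003° grid the true value lies within half a step, ±0.00003°/2 = ±1.5e-05°, of the stored one.
North–south distance: 1.5e-05° × 111700 m/° = 1.6755 m.

1.68 metres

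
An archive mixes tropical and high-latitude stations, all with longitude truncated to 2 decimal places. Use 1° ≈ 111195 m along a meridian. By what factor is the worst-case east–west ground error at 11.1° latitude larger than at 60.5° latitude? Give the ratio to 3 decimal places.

Truncating at 2 decimal places can drop up to a full unit in the last place, so the longitude may be off by as much as 0.01°.
At 11.1°: 0.01° × 111195 × cos 11.1° = 0.01 × 111195 × 0.9813 ≈ 1091.1 m.
At 60.5°: 0.01° × 111195 × cos 60.5° = 0.01 × 111195 × 0.4924 ≈ 547.55 m.
Ratio: 1091.1 / 547.55 = cos 11.1° / cos 60.5° ≈ 1.9928.

1.993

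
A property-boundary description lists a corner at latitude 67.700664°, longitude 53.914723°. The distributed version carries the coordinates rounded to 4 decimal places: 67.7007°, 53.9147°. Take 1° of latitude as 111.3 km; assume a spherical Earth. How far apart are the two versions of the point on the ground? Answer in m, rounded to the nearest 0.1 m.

The latitude changed by -0.000036° and the longitude by +0.000023°.
N–S: -0.000036° × 111300 m/° = -4.0068 m.
East–west at this latitude: 0.000023° × 111300 × cos 67.7007° ≈ 0.000023 × 42232.2 = 0.971341 m.
Hypotenuse of the two orthogonal shifts: √(4.0068² + 0.971341²) = 4.12286 m.

4.1 m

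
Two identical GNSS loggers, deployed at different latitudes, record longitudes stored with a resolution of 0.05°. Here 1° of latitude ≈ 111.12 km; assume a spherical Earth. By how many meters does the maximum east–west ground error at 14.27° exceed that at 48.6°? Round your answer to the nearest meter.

855 meters

With a 0.05° grid the true value lies within half a step, ±0.05°/2 = ±0.025°, of the stored one.
At 14.27°: 0.025° × 111120 × cos 14.27° = 0.025 × 111120 × 0.9691 ≈ 2692.3 m.
Error at 48.6° = 0.025° × 111120 × cos 48.6° ≈ 2778 × 0.6613 = 1837.1 m.
Difference: 2692.3 − 1837.1 = 855.16 m.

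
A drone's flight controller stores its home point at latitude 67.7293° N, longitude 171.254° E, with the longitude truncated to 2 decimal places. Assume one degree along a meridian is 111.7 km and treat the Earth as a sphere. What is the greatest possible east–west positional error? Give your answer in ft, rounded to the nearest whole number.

1389 ft

Truncating at 2 decimal places can drop up to a full unit in the last place, so the longitude may be off by as much as 0.01°.
Parallels shrink by cos φ, so at 67.7293° a degree of longitude is 111700 × 0.3790 ≈ 42332.4 m.
So at most 0.01° × 42332.4 ≈ 423.324 m east–west.
Converting: 423.324 m × 3.2808 ft/m ≈ 1388.9 ft.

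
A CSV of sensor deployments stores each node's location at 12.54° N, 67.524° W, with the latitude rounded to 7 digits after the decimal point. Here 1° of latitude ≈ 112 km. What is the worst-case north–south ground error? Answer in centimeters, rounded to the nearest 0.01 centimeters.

Rounding to 7 decimal places leaves the latitude within ±5e-08° of the true value.
Along the meridian that is 5e-08° × 112000 m/° = 0.0056 m.
That is 0.0056 m = 0.56 cm.

0.56 centimeters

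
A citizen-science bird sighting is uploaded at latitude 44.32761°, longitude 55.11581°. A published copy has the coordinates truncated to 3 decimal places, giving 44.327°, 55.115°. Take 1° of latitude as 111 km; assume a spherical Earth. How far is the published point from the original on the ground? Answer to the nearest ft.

The latitude changed by +0.00061° and the longitude by +0.00081°.
North–south shift: 0.00061 × 111000 = 67.71 m.
East–west at this latitude: 0.00081° × 111000 × cos 44.327° ≈ 0.00081 × 79405.4 = 64.3183 m.
Distance: √(67.71² + 64.3183²) ≈ 93.3889 m.
In feet: 93.3889 m ÷ 0.3048 ≈ 306.39 ft.

306 ft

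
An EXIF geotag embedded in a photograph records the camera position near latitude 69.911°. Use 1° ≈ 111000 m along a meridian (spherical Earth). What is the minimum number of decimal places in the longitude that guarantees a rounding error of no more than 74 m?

At 69.911° one degree of longitude covers 111000 × cos 69.911° ≈ 111000 × 0.3435 ≈ 38126.2 m.
Rounding to N decimal places gives at most 0.5 × 10⁻ᴺ degrees of error, i.e. 0.5 × 10⁻ᴺ × 38126.2 m.
Setting 19063.1 × 10⁻ᴺ ≤ 74 gives 10ᴺ ≥ 257.6, i.e. N ≥ 2.41.
N = 2 would give 191 m (too coarse); N = 3 gives 19.1 m ≤ 74 m.

3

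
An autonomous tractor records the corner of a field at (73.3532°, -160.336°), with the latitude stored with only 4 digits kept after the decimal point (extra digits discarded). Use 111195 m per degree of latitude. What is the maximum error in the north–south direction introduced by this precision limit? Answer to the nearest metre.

Truncating at 4 decimal places can drop up to a full unit in the last place, so the latitude may be off by as much as 0.0001°.
So the N–S error is at most 0.0001 × 111195 = 11.1195 m.

11 metres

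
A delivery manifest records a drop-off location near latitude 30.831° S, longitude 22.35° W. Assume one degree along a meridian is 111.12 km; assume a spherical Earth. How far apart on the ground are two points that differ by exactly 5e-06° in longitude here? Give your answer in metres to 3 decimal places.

0.477 metres

One degree of longitude here spans 111120 × cos 30.831° = 111120 × 0.8587 ≈ 95416.8 m; 5e-06° of that is 0.477084 m.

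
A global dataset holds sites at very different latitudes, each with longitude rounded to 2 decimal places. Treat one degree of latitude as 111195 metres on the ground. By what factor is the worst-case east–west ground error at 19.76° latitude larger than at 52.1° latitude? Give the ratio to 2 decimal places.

1.53

Rounding to 2 decimal places leaves the longitude within ±0.005° of the true value.
At 19.76°: 0.005° × 111195 × cos 19.76° = 0.005 × 111195 × 0.9411 ≈ 523.24 m.
At 52.1°: 0.005° × 111195 × cos 52.1° = 0.005 × 111195 × 0.6143 ≈ 341.53 m.
Ratio: 523.24 / 341.53 = cos 19.76° / cos 52.1° ≈ 1.5321.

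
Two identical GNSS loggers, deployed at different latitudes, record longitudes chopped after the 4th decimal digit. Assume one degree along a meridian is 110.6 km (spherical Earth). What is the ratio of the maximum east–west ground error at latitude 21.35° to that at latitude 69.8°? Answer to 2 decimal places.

2.70

Truncating at 4 decimal places can drop up to a full unit in the last place, so the longitude may be off by as much as 0.0001°.
At 21.35°: 0.0001° × 110600 × cos 21.35° = 0.0001 × 110600 × 0.9314 ≈ 10.301 m.
Error at 69.8° = 0.0001° × 110600 × cos 69.8° ≈ 11.06 × 0.3453 = 3.819 m.
Ratio: 10.301 / 3.819 = cos 21.35° / cos 69.8° ≈ 2.6973.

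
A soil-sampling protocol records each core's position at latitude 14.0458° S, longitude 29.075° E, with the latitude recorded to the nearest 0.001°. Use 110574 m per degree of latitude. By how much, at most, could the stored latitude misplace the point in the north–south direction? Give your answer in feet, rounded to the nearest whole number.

Rounding to 3 decimal places leaves the latitude within ±0.0005° of the true value.
Along the meridian that is 0.0005° × 110574 m/° = 55.287 m.
Converting: 55.287 m × 3.2808 ft/m ≈ 181.39 ft.

181 feet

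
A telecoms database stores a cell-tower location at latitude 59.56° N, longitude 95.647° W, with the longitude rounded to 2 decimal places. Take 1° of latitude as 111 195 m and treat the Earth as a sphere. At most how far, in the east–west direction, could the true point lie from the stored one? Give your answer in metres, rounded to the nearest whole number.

Rounding to 2 decimal places leaves the longitude within ±0.005° of the true value.
Parallels shrink by cos φ, so at 59.56° a degree of longitude is 111195 × 0.5066 ≈ 56335.4 m.
East–west error: 0.005° × 56335.4 m/° ≈ 281.677 m.

282 metres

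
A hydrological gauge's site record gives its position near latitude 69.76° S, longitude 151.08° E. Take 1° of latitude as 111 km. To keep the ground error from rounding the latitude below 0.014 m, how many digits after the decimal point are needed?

7 decimal places

One degree of latitude covers 111000 m.
Rounding to N decimal places gives at most 0.5 × 10⁻ᴺ degrees of error, i.e. 0.5 × 10⁻ᴺ × 111000 m.
Need 0.5 × 111000 × 10⁻ᴺ ≤ 0.014 → 10⁻ᴺ ≤ 2.523e-07, so N ≥ 6.60.
So 7 decimal places suffice (0.00555 m); 6 would allow up to 0.0555 m.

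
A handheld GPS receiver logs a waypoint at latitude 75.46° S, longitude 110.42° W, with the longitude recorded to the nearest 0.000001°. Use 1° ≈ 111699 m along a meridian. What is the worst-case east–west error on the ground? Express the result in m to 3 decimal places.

Rounding to 6 decimal places leaves the longitude within ±5e-07° of the true value.
Parallels shrink by cos φ, so at 75.46° a degree of longitude is 111699 × 0.2511 ≈ 28042.7 m.
East–west error: 5e-07° × 28042.7 m/° ≈ 0.0140213 m.

0.014 m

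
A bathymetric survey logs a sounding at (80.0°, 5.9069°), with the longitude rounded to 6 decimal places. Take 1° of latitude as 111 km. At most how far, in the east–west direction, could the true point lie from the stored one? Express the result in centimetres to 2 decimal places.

Rounding to 6 decimal places leaves the longitude within ±5e-07° of the true value.
Parallels shrink by cos φ, so at 80° a degree of longitude is 111000 × 0.1736 ≈ 19274.9 m.
East–west error: 5e-07° × 19274.9 m/° ≈ 0.00963747 m.
That is 0.00963747 m = 0.96375 cm.

0.96 centimetres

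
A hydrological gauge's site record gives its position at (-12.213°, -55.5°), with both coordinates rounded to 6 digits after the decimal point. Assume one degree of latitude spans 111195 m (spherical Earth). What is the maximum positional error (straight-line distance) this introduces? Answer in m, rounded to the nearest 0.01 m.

Rounding to 6 decimal places leaves each coordinate within ±5e-07° of the true value.
North–south component: 5e-07° × 111195 = 0.0555975 m.
East–west component at 12.213°: 5e-07° × 111195 × cos 12.213° ≈ 5e-07 × 108678 ≈ 0.0543392 m.
Combining orthogonally: (0.0555975² + 0.0543392²)^½ ≈ 0.0777421 m.

0.08 m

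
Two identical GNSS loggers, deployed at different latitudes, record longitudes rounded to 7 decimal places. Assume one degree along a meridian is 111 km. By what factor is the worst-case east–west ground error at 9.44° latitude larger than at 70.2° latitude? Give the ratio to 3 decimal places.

Rounding to 7 decimal places leaves the longitude within ±5e-08° of the true value.
At 9.44°: 5e-08° × 111000 × cos 9.44° = 5e-08 × 111000 × 0.9865 ≈ 0.0054748 m.
At 70.2°: 5e-08° × 111000 × cos 70.2° = 5e-08 × 111000 × 0.3387 ≈ 0.00188 m.
Ratio: 0.0054748 / 0.00188 = cos 9.44° / cos 70.2° ≈ 2.9122.

2.912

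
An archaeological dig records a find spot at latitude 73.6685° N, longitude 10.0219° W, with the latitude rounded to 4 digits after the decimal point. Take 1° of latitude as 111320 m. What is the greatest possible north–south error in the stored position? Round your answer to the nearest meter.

Rounding to 4 decimal places leaves the latitude within ±5e-05° of the true value.
North–south distance: 5e-05° × 111320 m/° = 5.566 m.

6 meters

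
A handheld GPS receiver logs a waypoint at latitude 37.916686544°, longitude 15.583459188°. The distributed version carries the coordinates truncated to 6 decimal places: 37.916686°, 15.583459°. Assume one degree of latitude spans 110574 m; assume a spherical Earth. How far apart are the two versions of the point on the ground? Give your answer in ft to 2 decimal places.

The latitude changed by +0.000000544° and the longitude by +0.000000188°.
North–south shift: 0.000000544 × 110574 = 0.0601523 m.
E–W at 37.9167°: 0.000000188° × 110574 × cos 37.9167° = 0.000000188 × 110574 × 0.7889 ≈ 0.0163997 m.
Combined displacement = (0.0601523² + 0.0163997²)^½ ≈ 0.0623478 m.
Converting: 0.0623478 m × 3.2808 ft/m ≈ 0.20455 ft.

0.20 ft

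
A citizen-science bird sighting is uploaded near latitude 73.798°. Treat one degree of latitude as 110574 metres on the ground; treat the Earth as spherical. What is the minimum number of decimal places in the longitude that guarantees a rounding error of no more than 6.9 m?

4 decimal places

At 73.798° one degree of longitude covers 110574 × cos 73.798° ≈ 110574 × 0.2790 ≈ 30852.9 m.
Rounding to N decimal places gives at most 0.5 × 10⁻ᴺ degrees of error, i.e. 0.5 × 10⁻ᴺ × 30852.9 m.
Need 0.5 × 30852.9 × 10⁻ᴺ ≤ 6.9 → 10⁻ᴺ ≤ 4.473e-04, so N ≥ 3.35.
So 4 decimal places suffice (1.54 m); 3 would allow up to 15.4 m.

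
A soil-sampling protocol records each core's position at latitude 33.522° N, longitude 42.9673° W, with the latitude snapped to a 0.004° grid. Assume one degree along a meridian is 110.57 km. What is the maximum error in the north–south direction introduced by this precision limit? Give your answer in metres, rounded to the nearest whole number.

With a 0.004° grid the true value lies within half a step, ±0.004°/2 = ±0.002°, of the stored one.
Along the meridian that is 0.002° × 110570 m/° = 221.14 m.

221 metres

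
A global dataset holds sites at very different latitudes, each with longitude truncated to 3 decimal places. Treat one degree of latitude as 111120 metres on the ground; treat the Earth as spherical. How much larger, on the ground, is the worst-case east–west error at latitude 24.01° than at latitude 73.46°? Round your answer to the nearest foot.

229 feet

Truncating at 3 decimal places can drop up to a full unit in the last place, so the longitude may be off by as much as 0.001°.
At 24.01°: 0.001° × 111120 × cos 24.01° = 0.001 × 111120 × 0.9135 ≈ 101.51 m.
Error at 73.46° = 0.001° × 111120 × cos 73.46° ≈ 111.12 × 0.2847 = 31.634 m.
Difference: 101.51 − 31.634 = 69.871 m.
In feet: 69.8711 m ÷ 0.3048 ≈ 229.24 ft.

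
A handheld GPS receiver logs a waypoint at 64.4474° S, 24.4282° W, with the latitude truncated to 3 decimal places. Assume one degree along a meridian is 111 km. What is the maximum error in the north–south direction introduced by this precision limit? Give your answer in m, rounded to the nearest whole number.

Truncating at 3 decimal places can drop up to a full unit in the last place, so the latitude may be off by as much as 0.001°.
North–south distance: 0.001° × 111000 m/° = 111 m.

111 m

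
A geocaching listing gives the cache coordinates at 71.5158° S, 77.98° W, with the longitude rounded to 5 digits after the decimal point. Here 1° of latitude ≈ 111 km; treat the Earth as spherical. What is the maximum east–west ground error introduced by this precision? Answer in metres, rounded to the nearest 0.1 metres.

Rounding to 5 decimal places leaves the longitude within ±5e-06° of the true value.
At latitude 71.5158° a degree of longitude spans 111000 m × cos 71.5158° = 111000 × 0.3170 ≈ 35191.8 m.
East–west error: 5e-06° × 35191.8 m/° ≈ 0.175959 m.

0.2 metres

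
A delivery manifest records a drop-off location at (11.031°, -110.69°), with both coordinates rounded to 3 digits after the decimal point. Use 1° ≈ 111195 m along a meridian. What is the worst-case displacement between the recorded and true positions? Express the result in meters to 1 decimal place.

77.9 meters

Rounding to 3 decimal places leaves each coordinate within ±0.0005° of the true value.
Latitude error → 0.0005 × 111195 = 55.5975 m along the meridian.
East–west component at 11.031°: 0.0005° × 111195 × cos 11.031° ≈ 0.0005 × 109141 ≈ 54.5703 m.
The two errors are perpendicular, so the maximum displacement is √(55.5975² + 54.5703²) ≈ 77.9038 m.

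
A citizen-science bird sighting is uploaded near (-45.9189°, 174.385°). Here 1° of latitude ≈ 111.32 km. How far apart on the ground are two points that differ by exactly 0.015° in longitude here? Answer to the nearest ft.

At 45.9189° a degree of longitude is 111320 × cos 45.9189° ≈ 77442.6 m, so 0.015° corresponds to 1161.64 m.
In feet: 1161.64 m ÷ 0.3048 ≈ 3811.2 ft.

3811 ft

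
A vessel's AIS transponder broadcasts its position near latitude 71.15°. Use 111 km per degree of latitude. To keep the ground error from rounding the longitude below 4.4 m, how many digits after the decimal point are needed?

4

At 71.15° one degree of longitude covers 111000 × cos 71.15° ≈ 111000 × 0.3231 ≈ 35863.2 m.
N decimal places → at most half a unit in the last place, 0.5 × 10⁻ᴺ° = 35863.2/2 × 10⁻ᴺ m.
Setting 17931.6 × 10⁻ᴺ ≤ 4.4 gives 10ᴺ ≥ 4075, i.e. N ≥ 3.61.
At 3 places the error can reach 17.9 m, but 4 places keeps it to 1.79 m.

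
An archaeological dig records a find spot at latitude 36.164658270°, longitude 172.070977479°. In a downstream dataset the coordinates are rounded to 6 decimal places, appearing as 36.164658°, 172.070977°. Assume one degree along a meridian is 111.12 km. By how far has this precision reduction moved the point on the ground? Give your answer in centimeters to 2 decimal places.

5.24 centimeters

The latitude changed by +0.000000270° and the longitude by +0.000000479°.
N–S: 0.000000270° × 111120 m/° = 0.0300024 m.
East–west at this latitude: 0.000000479° × 111120 × cos 36.1647° ≈ 0.000000479 × 89709.9 = 0.042971 m.
Distance: √(0.0300024² + 0.042971²) ≈ 0.0524085 m.
That is 0.0524085 m = 5.2409 cm.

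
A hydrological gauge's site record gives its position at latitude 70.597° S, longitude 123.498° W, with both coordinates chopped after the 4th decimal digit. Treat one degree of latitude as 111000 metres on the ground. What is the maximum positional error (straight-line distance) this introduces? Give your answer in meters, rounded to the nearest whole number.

12 meters

Truncating at 4 decimal places can drop up to a full unit in the last place, so each coordinate may be off by as much as 0.0001°.
N–S: 0.0001° × 111000 m/° = 11.1 m.
Longitude error → 0.0001 × 111000 × cos 70.597° = 0.0001 × 111000 × 0.3322 ≈ 3.68754 m.
Worst case both components are at the extreme and orthogonal: √(11.1² + 3.68754²) ≈ 11.6965 m.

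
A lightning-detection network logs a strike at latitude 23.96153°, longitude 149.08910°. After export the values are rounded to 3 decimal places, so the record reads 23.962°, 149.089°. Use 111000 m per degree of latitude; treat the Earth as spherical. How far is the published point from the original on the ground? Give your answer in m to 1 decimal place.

Δlat = 23.96153 − 23.962 = -0.00047°; Δlon = 149.08910 − 149.089 = +0.00010°.
N–S: -0.00047° × 111000 m/° = -52.17 m.
E–W at 23.962°: 0.00010° × 111000 × cos 23.962° = 0.00010 × 111000 × 0.9138 ≈ 10.1433 m.
Hypotenuse of the two orthogonal shifts: √(52.17² + 10.1433²) = 53.1469 m.

53.1 m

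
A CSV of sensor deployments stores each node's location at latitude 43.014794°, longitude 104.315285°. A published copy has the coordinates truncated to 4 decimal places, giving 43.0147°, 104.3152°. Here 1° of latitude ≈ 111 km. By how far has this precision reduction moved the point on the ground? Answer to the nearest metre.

13 metres

Δlat = 43.014794 − 43.0147 = +0.000094°; Δlon = 104.315285 − 104.3152 = +0.000085°.
N–S: 0.000094° × 111000 m/° = 10.434 m.
E–W at 43.0147°: 0.000085° × 111000 × cos 43.0147° = 0.000085 × 111000 × 0.7312 ≈ 6.89867 m.
Hypotenuse of the two orthogonal shifts: √(10.434² + 6.89867²) = 12.5084 m.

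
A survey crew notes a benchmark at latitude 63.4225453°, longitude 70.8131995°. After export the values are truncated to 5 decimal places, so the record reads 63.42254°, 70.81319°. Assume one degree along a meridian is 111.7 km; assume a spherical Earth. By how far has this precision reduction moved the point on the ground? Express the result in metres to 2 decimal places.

The latitude changed by +0.0000053° and the longitude by +0.0000095°.
North–south shift: 0.0000053 × 111700 = 0.59201 m.
East–west at this latitude: 0.0000095° × 111700 × cos 63.4225° ≈ 0.0000095 × 49975.4 = 0.474766 m.
Distance: √(0.59201² + 0.474766²) ≈ 0.758867 m.

0.76 metres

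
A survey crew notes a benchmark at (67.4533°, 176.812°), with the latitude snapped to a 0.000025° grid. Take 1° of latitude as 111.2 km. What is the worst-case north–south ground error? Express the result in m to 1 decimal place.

1.4 m

With a 0.000025° grid the true value lies within half a step, ±0.000025°/2 = ±1.25e-05°, of the stored one.
North–south distance: 1.25e-05° × 111200 m/° = 1.39 m.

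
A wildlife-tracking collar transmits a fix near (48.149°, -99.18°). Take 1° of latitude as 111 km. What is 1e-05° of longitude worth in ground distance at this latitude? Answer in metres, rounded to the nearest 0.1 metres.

One degree of longitude here spans 111000 × cos 48.149° = 111000 × 0.6672 ≈ 74058.7 m; 1e-05° of that is 0.740587 m.

0.7 metres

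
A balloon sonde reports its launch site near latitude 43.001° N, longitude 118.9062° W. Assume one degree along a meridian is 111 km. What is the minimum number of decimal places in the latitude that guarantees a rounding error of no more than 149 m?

3 decimal places

One degree of latitude covers 111000 m.
With N decimal places the half-ulp bound is 0.5·10⁻ᴺ°, or 0.5·10⁻ᴺ × 111000 m on the ground.
Setting 55500 × 10⁻ᴺ ≤ 149 gives 10ᴺ ≥ 372.5, i.e. N ≥ 2.57.
At 2 places the error can reach 555 m, but 3 places keeps it to 55.5 m.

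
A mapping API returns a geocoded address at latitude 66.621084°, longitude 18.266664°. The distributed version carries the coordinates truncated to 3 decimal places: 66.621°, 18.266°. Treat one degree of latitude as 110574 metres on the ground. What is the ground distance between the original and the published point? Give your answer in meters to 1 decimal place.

30.6 meters

Δlat = 66.621084 − 66.621 = +0.000084°; Δlon = 18.266664 − 18.266 = +0.000664°.
N–S: 0.000084° × 110574 m/° = 9.28822 m.
East–west at this latitude: 0.000664° × 110574 × cos 66.621° ≈ 0.000664 × 43877 = 29.1344 m.
Distance: √(9.28822² + 29.1344²) ≈ 30.5791 m.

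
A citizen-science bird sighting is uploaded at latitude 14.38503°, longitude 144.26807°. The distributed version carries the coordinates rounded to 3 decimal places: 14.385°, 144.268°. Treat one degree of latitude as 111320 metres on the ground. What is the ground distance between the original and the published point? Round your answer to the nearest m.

8 m

The latitude changed by +0.00003° and the longitude by +0.00007°.
North–south shift: 0.00003 × 111320 = 3.3396 m.
E–W at 14.385°: 0.00007° × 111320 × cos 14.385° = 0.00007 × 111320 × 0.9686 ≈ 7.54809 m.
Combined displacement = (3.3396² + 7.54809²)^½ ≈ 8.25389 m.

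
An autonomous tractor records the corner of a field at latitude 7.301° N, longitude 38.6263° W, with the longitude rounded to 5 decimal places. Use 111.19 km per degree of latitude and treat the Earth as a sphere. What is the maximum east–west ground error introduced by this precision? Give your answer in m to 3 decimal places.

0.551 m

Rounding to 5 decimal places leaves the longitude within ±5e-06° of the true value.
One degree of longitude at 7.301° is 111190 × cos 7.301° ≈ 111190 × 0.9919 = 110288 m.
Maximum E–W displacement: 5e-06 × 110288 = 0.551442 m.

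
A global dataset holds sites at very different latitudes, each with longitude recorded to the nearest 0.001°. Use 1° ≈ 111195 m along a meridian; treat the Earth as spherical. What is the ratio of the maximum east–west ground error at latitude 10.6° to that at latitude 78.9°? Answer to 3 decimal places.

Rounding to 3 decimal places leaves the longitude within ±0.0005° of the true value.
At 10.6°: 0.0005° × 111195 × cos 10.6° = 0.0005 × 111195 × 0.9829 ≈ 54.649 m.
Error at 78.9° = 0.0005° × 111195 × cos 78.9° ≈ 55.598 × 0.1925 = 10.704 m.
The ratio reduces to cos 10.6° / cos 78.9° = 0.9829/0.1925 ≈ 5.1056.

5.106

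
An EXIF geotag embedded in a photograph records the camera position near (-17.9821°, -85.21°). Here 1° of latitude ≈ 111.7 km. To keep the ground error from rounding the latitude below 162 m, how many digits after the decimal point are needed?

3 decimal places

One degree of latitude covers 111700 m.
N decimal places → at most half a unit in the last place, 0.5 × 10⁻ᴺ° = 111700/2 × 10⁻ᴺ m.
Need 0.5 × 111700 × 10⁻ᴺ ≤ 162 → 10⁻ᴺ ≤ 2.901e-03, so N ≥ 2.54.
At 2 places the error can reach 558 m, but 3 places keeps it to 55.9 m.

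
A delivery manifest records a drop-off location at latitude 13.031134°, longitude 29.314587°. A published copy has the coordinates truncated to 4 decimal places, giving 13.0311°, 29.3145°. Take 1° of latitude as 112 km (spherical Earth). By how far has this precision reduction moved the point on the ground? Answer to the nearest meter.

Δlat = 13.031134 − 13.0311 = +0.000034°; Δlon = 29.314587 − 29.3145 = +0.000087°.
N–S: 0.000034° × 112000 m/° = 3.808 m.
East–west at this latitude: 0.000087° × 112000 × cos 13.0311° ≈ 0.000087 × 109116 = 9.49307 m.
Distance: √(3.808² + 9.49307²) ≈ 10.2284 m.

10 meters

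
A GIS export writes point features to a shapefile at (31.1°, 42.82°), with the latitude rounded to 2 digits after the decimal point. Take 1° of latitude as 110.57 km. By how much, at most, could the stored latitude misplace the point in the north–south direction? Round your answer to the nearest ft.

Rounding to 2 decimal places leaves the latitude within ±0.005° of the true value.
North–south distance: 0.005° × 110570 m/° = 552.85 m.
Converting: 552.85 m × 3.2808 ft/m ≈ 1813.8 ft.

1814 ft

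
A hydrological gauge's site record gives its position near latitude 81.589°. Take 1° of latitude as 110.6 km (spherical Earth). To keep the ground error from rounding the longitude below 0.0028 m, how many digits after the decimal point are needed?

7 decimal places

At 81.589° one degree of longitude covers 110600 × cos 81.589° ≈ 110600 × 0.1463 ≈ 16177.8 m.
Rounding to N decimal places gives at most 0.5 × 10⁻ᴺ degrees of error, i.e. 0.5 × 10⁻ᴺ × 16177.8 m.
Need 0.5 × 16177.8 × 10⁻ᴺ ≤ 0.0028 → 10⁻ᴺ ≤ 3.462e-07, so N ≥ 6.46.
N = 6 would give 0.00809 m (too coarse); N = 7 gives 0.000809 m ≤ 0.0028 m.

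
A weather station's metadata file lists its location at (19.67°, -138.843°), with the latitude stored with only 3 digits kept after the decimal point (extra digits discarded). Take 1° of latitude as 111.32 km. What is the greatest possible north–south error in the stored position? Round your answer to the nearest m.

Truncating at 3 decimal places can drop up to a full unit in the last place, so the latitude may be off by as much as 0.001°.
North–south distance: 0.001° × 111320 m/° = 111.32 m.

111 m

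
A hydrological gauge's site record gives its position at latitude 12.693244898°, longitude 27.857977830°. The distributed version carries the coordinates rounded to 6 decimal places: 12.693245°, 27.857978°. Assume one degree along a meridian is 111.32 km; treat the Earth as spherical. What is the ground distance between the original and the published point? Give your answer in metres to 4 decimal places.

The latitude changed by -0.000000102° and the longitude by -0.000000170°.
North–south shift: -0.000000102 × 111320 = -0.0113546 m.
East–west at this latitude: -0.000000170° × 111320 × cos 12.6932° ≈ -0.000000170 × 108599 = -0.0184619 m.
Distance: √(0.0113546² + 0.0184619²) ≈ 0.0216742 m.

0.0217 metres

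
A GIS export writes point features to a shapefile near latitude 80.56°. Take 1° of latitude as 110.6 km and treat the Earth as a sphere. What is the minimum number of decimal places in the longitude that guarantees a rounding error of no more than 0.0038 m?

At 80.56° one degree of longitude covers 110600 × cos 80.56° ≈ 110600 × 0.1640 ≈ 18140 m.
With N decimal places the half-ulp bound is 0.5·10⁻ᴺ°, or 0.5·10⁻ᴺ × 18140 m on the ground.
Setting 9070.01 × 10⁻ᴺ ≤ 0.0038 gives 10ᴺ ≥ 2.387e+06, i.e. N ≥ 6.38.
So 7 decimal places suffice (0.000907 m); 6 would allow up to 0.00907 m.

7 decimal places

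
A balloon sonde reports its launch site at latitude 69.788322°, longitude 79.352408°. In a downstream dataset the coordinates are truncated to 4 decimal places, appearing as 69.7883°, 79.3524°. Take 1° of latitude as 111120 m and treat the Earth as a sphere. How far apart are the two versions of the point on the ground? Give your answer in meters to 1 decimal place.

2.5 meters

The latitude changed by +0.000022° and the longitude by +0.000008°.
N–S: 0.000022° × 111120 m/° = 2.44464 m.
East–west at this latitude: 0.000008° × 111120 × cos 69.7883° ≈ 0.000008 × 38390.8 = 0.307127 m.
Combined displacement = (2.44464² + 0.307127²)^½ ≈ 2.46386 m.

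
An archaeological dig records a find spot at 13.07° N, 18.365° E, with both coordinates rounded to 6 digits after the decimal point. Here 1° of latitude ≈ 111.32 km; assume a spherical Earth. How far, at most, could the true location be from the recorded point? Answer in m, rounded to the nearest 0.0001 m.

Rounding to 6 decimal places leaves each coordinate within ±5e-07° of the true value.
N–S: 5e-07° × 111320 m/° = 0.05566 m.
Longitude error → 5e-07 × 111320 × cos 13.07° = 5e-07 × 111320 × 0.9741 ≈ 0.0542181 m.
Worst case both components are at the extreme and orthogonal: √(0.05566² + 0.0542181²) ≈ 0.0777022 m.

0.0777 m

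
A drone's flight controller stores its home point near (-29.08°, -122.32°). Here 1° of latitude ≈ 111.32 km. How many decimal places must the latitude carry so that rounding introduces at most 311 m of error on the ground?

One degree of latitude covers 111320 m.
Rounding to N decimal places gives at most 0.5 × 10⁻ᴺ degrees of error, i.e. 0.5 × 10⁻ᴺ × 111320 m.
Setting 55660 × 10⁻ᴺ ≤ 311 gives 10ᴺ ≥ 179, i.e. N ≥ 2.25.
So 3 decimal places suffice (55.7 m); 2 would allow up to 557 m.

3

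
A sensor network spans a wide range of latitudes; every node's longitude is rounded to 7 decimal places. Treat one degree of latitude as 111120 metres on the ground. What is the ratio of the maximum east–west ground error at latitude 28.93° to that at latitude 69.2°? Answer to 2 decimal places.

Rounding to 7 decimal places leaves the longitude within ±5e-08° of the true value.
Error at 28.93° = 5e-08° × 111120 × cos 28.93° ≈ 0.005556 × 0.8752 = 0.0048627 m.
At 69.2°: 5e-08° × 111120 × cos 69.2° = 5e-08 × 111120 × 0.3551 ≈ 0.001973 m.
The ratio reduces to cos 28.93° / cos 69.2° = 0.8752/0.3551 ≈ 2.4646.

2.46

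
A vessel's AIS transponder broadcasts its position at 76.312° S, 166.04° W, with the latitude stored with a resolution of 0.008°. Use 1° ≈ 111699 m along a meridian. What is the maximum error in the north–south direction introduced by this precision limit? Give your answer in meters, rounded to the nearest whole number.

447 meters

With a 0.008° grid the true value lies within half a step, ±0.008°/2 = ±0.004°, of the stored one.
North–south distance: 0.004° × 111699 m/° = 446.796 m.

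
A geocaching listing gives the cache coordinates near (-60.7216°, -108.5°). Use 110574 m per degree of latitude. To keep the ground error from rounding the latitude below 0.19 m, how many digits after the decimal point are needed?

One degree of latitude covers 110574 m.
With N decimal places the half-ulp bound is 0.5·10⁻ᴺ°, or 0.5·10⁻ᴺ × 110574 m on the ground.
Setting 55287 × 10⁻ᴺ ≤ 0.19 gives 10ᴺ ≥ 2.91e+05, i.e. N ≥ 5.46.
At 5 places the error can reach 0.553 m, but 6 places keeps it to 0.0553 m.

6 decimal places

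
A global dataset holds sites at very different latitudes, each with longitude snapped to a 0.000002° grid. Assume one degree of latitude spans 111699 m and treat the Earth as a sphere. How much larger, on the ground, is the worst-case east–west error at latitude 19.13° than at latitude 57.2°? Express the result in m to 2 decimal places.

With a 0.000002° grid the true value lies within half a step, ±0.000002°/2 = ±1e-06°, of the stored one.
Error at 19.13° = 1e-06° × 111699 × cos 19.13° ≈ 0.1117 × 0.9448 = 0.10553 m.
Error at 57.2° = 1e-06° × 111699 × cos 57.2° ≈ 0.1117 × 0.5417 = 0.060508 m.
So the lower-latitude error exceeds the higher by 0.10553 − 0.060508 = 0.045022 m.

0.05 m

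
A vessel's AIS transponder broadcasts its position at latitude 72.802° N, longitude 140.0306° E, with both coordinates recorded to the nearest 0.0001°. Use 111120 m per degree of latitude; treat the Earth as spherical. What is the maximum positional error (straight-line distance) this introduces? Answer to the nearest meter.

Rounding to 4 decimal places leaves each coordinate within ±5e-05° of the true value.
Latitude error → 5e-05 × 111120 = 5.556 m along the meridian.
East–west component at 72.802°: 5e-05° × 111120 × cos 72.802° ≈ 5e-05 × 32855.4 ≈ 1.64277 m.
Combining orthogonally: (5.556² + 1.64277²)^½ ≈ 5.79377 m.

6 meters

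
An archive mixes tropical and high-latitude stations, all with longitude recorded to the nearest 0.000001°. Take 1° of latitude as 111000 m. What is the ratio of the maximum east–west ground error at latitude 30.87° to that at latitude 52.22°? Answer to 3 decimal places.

Rounding to 6 decimal places leaves the longitude within ±5e-07° of the true value.
Error at 30.87° = 5e-07° × 111000 × cos 30.87° ≈ 0.0555 × 0.8583 = 0.047638 m.
Error at 52.22° = 5e-07° × 111000 × cos 52.22° ≈ 0.0555 × 0.6126 = 0.034001 m.
The ratio reduces to cos 30.87° / cos 52.22° = 0.8583/0.6126 ≈ 1.4011.

1.401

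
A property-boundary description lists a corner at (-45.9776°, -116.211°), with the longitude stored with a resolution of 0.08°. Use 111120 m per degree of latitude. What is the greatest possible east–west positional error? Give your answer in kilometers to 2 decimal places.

With a 0.08° grid the true value lies within half a step, ±0.08°/2 = ±0.04°, of the stored one.
One degree of longitude at 45.9776° is 111120 × cos 45.9776° ≈ 111120 × 0.6949 = 77221.7 m.
So at most 0.04° × 77221.7 ≈ 3088.87 m east–west.
That is 3088.87 m = 3.0889 km.

3.09 kilometers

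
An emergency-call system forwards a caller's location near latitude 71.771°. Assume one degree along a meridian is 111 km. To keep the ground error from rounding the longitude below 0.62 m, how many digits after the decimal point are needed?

5 decimal places

At 71.771° one degree of longitude covers 111000 × cos 71.771° ≈ 111000 × 0.3128 ≈ 34722.5 m.
Rounding to N decimal places gives at most 0.5 × 10⁻ᴺ degrees of error, i.e. 0.5 × 10⁻ᴺ × 34722.5 m.
Need 0.5 × 34722.5 × 10⁻ᴺ ≤ 0.62 → 10⁻ᴺ ≤ 3.571e-05, so N ≥ 4.45.
N = 4 would give 1.74 m (too coarse); N = 5 gives 0.174 m ≤ 0.62 m.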